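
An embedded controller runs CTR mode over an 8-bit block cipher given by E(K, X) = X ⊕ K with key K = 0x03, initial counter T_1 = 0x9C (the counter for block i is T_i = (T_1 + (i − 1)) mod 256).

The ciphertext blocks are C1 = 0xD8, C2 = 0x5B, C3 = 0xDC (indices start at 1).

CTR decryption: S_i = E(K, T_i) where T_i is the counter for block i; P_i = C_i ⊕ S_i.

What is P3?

P3 = 0x41

P3: T = 0x9E, S = E(K, T) = 0x9D; 0xDC ⊕ 0x9D = 0x41.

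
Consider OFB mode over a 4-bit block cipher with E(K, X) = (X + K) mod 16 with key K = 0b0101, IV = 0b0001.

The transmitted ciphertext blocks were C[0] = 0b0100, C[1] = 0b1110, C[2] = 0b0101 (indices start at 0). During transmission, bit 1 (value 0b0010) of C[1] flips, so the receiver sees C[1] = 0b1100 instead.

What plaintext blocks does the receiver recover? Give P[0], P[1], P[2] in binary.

OFB decryption: S_i = E(K, S_{i−1}) with S_{−1} = IV; P_i = C_i ⊕ S_i.
Only C[1] changed, to 0b1100. In OFB, a change in C_i flips the same bit in P_i only; the keystream is unaffected. Decrypting the received ciphertext:
P[0]: S = E(K, 0b0001) = 0b0110; 0b0100 ⊕ 0b0110 = 0b0010.
P[1]: S = E(K, 0b0110) = 0b1011; 0b1100 ⊕ 0b1011 = 0b0111.
P[2]: S = E(K, 0b1011) = 0b0000; 0b0101 ⊕ 0b0000 = 0b0101.
Blocks that differ from the original plaintext: P[1].

P[0] = 0b0010, P[1] = 0b0111, P[2] = 0b0101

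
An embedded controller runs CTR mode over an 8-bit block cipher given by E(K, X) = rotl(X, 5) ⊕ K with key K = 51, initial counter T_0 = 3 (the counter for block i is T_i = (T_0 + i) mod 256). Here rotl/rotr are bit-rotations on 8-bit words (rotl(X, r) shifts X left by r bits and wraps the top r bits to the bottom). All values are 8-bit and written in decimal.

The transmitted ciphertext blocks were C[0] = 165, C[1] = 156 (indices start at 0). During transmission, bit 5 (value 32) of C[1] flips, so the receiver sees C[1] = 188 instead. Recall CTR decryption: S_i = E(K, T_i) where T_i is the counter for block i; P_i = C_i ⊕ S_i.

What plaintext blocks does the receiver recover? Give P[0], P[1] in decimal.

P[0] = 246, P[1] = 15

Only C[1] changed, to 188. In CTR, a change in C_i flips the same bit in P_i only; the keystream is unaffected. Decrypting the received ciphertext:
P[0]: T = 3, S = E(K, T) = 83; 165 ⊕ 83 = 246.
P[1]: T = 4, S = E(K, T) = 179; 188 ⊕ 179 = 15.
Blocks that differ from the original plaintext: P[1].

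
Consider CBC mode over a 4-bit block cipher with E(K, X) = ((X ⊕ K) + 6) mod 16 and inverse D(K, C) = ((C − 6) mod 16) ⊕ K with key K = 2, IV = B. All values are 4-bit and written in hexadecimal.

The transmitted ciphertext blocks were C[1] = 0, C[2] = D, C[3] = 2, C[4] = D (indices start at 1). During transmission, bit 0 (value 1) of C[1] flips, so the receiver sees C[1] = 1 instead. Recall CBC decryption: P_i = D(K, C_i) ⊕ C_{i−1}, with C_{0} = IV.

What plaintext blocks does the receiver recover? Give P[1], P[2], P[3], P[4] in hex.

Only C[1] changed, to 1. In CBC, a change in C_i garbles P_i and flips the same bit in P_{i+1}. Decrypting the received ciphertext:
P[1]: D(K, 1) = 9; 9 ⊕ B = 2.
P[2]: D(K, D) = 5; 5 ⊕ 1 = 4.
P[3]: D(K, 2) = E; E ⊕ D = 3.
P[4]: D(K, D) = 5; 5 ⊕ 2 = 7.
Blocks that differ from the original plaintext: P[1], P[2].

P[1] = 2, P[2] = 4, P[3] = 3, P[4] = 7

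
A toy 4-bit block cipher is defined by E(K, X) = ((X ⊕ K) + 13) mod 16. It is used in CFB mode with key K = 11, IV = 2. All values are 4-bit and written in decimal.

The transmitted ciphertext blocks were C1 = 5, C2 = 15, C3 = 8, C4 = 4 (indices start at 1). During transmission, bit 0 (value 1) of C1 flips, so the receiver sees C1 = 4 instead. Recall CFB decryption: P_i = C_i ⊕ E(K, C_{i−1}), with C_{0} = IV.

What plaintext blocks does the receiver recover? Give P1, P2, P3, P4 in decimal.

Only C1 changed, to 4. In CFB, a change in C_i flips the same bit in P_i and garbles P_{i+1}. Decrypting the received ciphertext:
P1: E(K, 2) = 6; 4 ⊕ 6 = 2.
P2: E(K, 4) = 12; 15 ⊕ 12 = 3.
P3: E(K, 15) = 1; 8 ⊕ 1 = 9.
P4: E(K, 8) = 0; 4 ⊕ 0 = 4.
Blocks that differ from the original plaintext: P1, P2.

P1 = 2, P2 = 3, P3 = 9, P4 = 4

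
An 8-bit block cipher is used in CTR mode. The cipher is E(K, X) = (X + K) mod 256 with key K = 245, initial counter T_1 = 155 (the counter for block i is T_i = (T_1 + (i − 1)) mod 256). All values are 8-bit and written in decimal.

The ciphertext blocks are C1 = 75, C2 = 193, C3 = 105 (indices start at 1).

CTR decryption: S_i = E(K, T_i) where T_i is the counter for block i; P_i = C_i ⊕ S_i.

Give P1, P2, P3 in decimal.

P1: T = 155, S = E(K, T) = 144; 75 ⊕ 144 = 219.
P2: T = 156, S = E(K, T) = 145; 193 ⊕ 145 = 80.
P3: T = 157, S = E(K, T) = 146; 105 ⊕ 146 = 251.

P1 = 219, P2 = 80, P3 = 251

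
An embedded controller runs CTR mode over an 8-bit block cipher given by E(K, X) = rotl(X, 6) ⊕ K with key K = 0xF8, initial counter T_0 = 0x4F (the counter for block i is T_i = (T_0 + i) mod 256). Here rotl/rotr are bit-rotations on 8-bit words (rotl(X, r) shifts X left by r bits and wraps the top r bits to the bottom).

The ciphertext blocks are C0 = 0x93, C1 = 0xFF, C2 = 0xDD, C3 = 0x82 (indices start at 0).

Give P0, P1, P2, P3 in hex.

CTR decryption: S_i = E(K, T_i) where T_i is the counter for block i; P_i = C_i ⊕ S_i.
P0: T = 0x4F, S = E(K, T) = 0x2B; 0x93 ⊕ 0x2B = 0xB8.
P1: T = 0x50, S = E(K, T) = 0xEC; 0xFF ⊕ 0xEC = 0x13.
P2: T = 0x51, S = E(K, T) = 0xAC; 0xDD ⊕ 0xAC = 0x71.
P3: T = 0x52, S = E(K, T) = 0x6C; 0x82 ⊕ 0x6C = 0xEE.

P0 = 0xB8, P1 = 0x13, P2 = 0x71, P3 = 0xEE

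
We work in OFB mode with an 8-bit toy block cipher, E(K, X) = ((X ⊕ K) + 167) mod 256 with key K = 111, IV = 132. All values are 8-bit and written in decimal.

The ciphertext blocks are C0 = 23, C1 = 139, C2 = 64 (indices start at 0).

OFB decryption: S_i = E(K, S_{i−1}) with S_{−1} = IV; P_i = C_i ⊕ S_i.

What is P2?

P0: S = E(K, 132) = 146; 23 ⊕ 146 = 133.
P1: S = E(K, 146) = 164; 139 ⊕ 164 = 47.
P2: S = E(K, 164) = 114; 64 ⊕ 114 = 50.

P2 = 50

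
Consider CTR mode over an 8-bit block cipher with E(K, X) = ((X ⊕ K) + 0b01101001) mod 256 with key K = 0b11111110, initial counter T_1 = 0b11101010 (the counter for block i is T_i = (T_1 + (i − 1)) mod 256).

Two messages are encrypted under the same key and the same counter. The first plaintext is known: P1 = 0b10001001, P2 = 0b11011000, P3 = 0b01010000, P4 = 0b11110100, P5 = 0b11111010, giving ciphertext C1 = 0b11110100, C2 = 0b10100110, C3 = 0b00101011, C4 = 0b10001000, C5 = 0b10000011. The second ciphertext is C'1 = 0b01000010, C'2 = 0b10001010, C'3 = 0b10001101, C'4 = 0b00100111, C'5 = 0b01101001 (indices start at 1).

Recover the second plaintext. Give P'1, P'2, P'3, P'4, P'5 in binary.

P'1 = 0b00111111, P'2 = 0b11110100, P'3 = 0b11110110, P'4 = 0b01011011, P'5 = 0b00010000

In CTR with a reused counter, both messages share the same keystream S_i, so C_i ⊕ C'_i = P_i ⊕ P'_i and thus P'_i = P_i ⊕ C_i ⊕ C'_i.
P'1: 0b10001001 ⊕ 0b11110100 ⊕ 0b01000010 = 0b00111111.
P'2: 0b11011000 ⊕ 0b10100110 ⊕ 0b10001010 = 0b11110100.
P'3: 0b01010000 ⊕ 0b00101011 ⊕ 0b10001101 = 0b11110110.
P'4: 0b11110100 ⊕ 0b10001000 ⊕ 0b00100111 = 0b01011011.
P'5: 0b11111010 ⊕ 0b10000011 ⊕ 0b01101001 = 0b00010000.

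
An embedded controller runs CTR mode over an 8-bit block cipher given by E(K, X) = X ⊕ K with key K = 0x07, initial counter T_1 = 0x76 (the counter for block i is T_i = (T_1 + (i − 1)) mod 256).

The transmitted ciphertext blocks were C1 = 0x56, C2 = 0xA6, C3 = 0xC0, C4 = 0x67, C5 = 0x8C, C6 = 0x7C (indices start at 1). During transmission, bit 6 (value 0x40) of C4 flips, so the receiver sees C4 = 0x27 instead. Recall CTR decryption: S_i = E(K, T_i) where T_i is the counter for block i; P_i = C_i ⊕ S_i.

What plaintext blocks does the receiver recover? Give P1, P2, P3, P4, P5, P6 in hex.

Only C4 changed, to 0x27. In CTR, a change in C_i flips the same bit in P_i only; the keystream is unaffected. Decrypting the received ciphertext:
P1: T = 0x76, S = E(K, T) = 0x71; 0x56 ⊕ 0x71 = 0x27.
P2: T = 0x77, S = E(K, T) = 0x70; 0xA6 ⊕ 0x70 = 0xD6.
P3: T = 0x78, S = E(K, T) = 0x7F; 0xC0 ⊕ 0x7F = 0xBF.
P4: T = 0x79, S = E(K, T) = 0x7E; 0x27 ⊕ 0x7E = 0x59.
P5: T = 0x7A, S = E(K, T) = 0x7D; 0x8C ⊕ 0x7D = 0xF1.
P6: T = 0x7B, S = E(K, T) = 0x7C; 0x7C ⊕ 0x7C = 0x00.
Blocks that differ from the original plaintext: P4.

P1 = 0x27, P2 = 0xD6, P3 = 0xBF, P4 = 0x59, P5 = 0xF1, P6 = 0x00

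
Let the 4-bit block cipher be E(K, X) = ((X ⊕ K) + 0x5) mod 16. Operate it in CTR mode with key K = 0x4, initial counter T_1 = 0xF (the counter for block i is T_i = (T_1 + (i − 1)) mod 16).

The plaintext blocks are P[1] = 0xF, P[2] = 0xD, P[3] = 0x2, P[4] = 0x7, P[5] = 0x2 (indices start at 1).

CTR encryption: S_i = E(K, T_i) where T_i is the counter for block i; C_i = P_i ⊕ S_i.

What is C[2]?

C[1]: T = 0xF, S = E(K, T) = 0x0; 0xF ⊕ 0x0 = 0xF.
C[2]: T = 0x0, S = E(K, T) = 0x9; 0xD ⊕ 0x9 = 0x4.

C[2] = 0x4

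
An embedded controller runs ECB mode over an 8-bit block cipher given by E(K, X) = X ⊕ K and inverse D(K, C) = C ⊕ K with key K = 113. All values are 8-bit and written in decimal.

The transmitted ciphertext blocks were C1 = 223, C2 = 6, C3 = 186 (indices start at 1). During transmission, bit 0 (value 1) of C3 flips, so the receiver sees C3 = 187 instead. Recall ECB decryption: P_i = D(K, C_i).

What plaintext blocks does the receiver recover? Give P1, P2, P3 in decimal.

Only C3 changed, to 187. In ECB, a change in C_i affects only P_i. Decrypting the received ciphertext:
P1: D(K, 223) = 174.
P2: D(K, 6) = 119.
P3: D(K, 187) = 202.
Blocks that differ from the original plaintext: P3.

P1 = 174, P2 = 119, P3 = 202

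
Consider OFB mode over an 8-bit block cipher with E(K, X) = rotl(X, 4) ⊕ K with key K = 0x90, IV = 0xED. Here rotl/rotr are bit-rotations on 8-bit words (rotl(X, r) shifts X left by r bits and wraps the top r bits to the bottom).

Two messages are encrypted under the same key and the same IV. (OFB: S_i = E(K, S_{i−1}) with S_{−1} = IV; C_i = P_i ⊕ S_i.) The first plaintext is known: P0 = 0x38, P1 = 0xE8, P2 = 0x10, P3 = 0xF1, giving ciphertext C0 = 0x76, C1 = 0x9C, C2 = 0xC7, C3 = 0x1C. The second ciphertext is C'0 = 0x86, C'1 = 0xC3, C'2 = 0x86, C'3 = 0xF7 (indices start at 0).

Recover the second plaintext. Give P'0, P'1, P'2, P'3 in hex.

P'0 = 0xC8, P'1 = 0xB7, P'2 = 0x51, P'3 = 0x1A

In OFB with a reused IV, both messages share the same keystream S_i, so C_i ⊕ C'_i = P_i ⊕ P'_i and thus P'_i = P_i ⊕ C_i ⊕ C'_i.
P'0: 0x38 ⊕ 0x76 ⊕ 0x86 = 0xC8.
P'1: 0xE8 ⊕ 0x9C ⊕ 0xC3 = 0xB7.
P'2: 0x10 ⊕ 0xC7 ⊕ 0x86 = 0x51.
P'3: 0xF1 ⊕ 0x1C ⊕ 0xF7 = 0x1A.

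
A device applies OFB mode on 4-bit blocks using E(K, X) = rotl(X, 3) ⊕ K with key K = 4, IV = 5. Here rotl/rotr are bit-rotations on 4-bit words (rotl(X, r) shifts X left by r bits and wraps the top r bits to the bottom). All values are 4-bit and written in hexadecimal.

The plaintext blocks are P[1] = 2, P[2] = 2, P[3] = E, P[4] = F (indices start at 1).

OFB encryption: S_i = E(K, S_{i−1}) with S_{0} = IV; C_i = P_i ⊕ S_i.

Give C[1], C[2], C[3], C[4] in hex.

C[1] = C, C[2] = 1, C[3] = 3, C[4] = 5

C[1]: S = E(K, 5) = E; 2 ⊕ E = C.
C[2]: S = E(K, E) = 3; 2 ⊕ 3 = 1.
C[3]: S = E(K, 3) = D; E ⊕ D = 3.
C[4]: S = E(K, D) = A; F ⊕ A = 5.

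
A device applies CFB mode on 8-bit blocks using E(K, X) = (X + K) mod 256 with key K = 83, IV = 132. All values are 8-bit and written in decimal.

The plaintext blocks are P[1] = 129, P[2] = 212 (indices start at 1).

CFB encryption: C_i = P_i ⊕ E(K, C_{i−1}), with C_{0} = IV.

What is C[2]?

C[2] = 125

C[1]: E(K, 132) = 215; 129 ⊕ 215 = 86.
C[2]: E(K, 86) = 169; 212 ⊕ 169 = 125.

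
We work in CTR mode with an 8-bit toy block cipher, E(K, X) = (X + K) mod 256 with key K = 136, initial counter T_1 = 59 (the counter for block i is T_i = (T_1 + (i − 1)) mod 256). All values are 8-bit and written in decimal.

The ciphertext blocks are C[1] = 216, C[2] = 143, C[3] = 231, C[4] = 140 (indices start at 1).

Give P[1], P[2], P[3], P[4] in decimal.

P[1] = 27, P[2] = 75, P[3] = 34, P[4] = 74

CTR decryption: S_i = E(K, T_i) where T_i is the counter for block i; P_i = C_i ⊕ S_i.
P[1]: T = 59, S = E(K, T) = 195; 216 ⊕ 195 = 27.
P[2]: T = 60, S = E(K, T) = 196; 143 ⊕ 196 = 75.
P[3]: T = 61, S = E(K, T) = 197; 231 ⊕ 197 = 34.
P[4]: T = 62, S = E(K, T) = 198; 140 ⊕ 198 = 74.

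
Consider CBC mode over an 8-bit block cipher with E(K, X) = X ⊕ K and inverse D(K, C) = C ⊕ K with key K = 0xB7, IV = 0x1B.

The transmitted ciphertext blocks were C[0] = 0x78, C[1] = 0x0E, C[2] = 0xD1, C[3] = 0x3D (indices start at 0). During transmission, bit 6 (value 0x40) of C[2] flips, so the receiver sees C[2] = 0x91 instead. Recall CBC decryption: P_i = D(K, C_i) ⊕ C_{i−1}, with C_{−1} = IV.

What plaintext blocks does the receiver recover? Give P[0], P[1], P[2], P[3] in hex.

Only C[2] changed, to 0x91. In CBC, a change in C_i garbles P_i and flips the same bit in P_{i+1}. Decrypting the received ciphertext:
P[0]: D(K, 0x78) = 0xCF; 0xCF ⊕ 0x1B = 0xD4.
P[1]: D(K, 0x0E) = 0xB9; 0xB9 ⊕ 0x78 = 0xC1.
P[2]: D(K, 0x91) = 0x26; 0x26 ⊕ 0x0E = 0x28.
P[3]: D(K, 0x3D) = 0x8A; 0x8A ⊕ 0x91 = 0x1B.
Blocks that differ from the original plaintext: P[2], P[3].

P[0] = 0xD4, P[1] = 0xC1, P[2] = 0x28, P[3] = 0x1B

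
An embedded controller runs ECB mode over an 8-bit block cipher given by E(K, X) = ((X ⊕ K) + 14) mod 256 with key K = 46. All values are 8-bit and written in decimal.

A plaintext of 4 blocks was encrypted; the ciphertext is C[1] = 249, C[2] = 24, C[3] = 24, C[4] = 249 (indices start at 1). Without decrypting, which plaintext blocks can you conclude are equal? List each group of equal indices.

ECB encrypts each block independently with the same key, so equal ciphertext blocks imply equal plaintext blocks.
C[1] = C[4] = 249, so P[1] = P[4].
C[2] = C[3] = 24, so P[2] = P[3].

P[1] = P[4]; P[2] = P[3]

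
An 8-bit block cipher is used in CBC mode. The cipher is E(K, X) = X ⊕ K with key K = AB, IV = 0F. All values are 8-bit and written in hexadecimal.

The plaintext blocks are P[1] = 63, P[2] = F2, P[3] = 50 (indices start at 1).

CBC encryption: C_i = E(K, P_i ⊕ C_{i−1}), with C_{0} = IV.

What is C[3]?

C[1]: P[1] ⊕ 0F = 6C; E(K, 6C) = C7.
C[2]: P[2] ⊕ C7 = 35; E(K, 35) = 9E.
C[3]: P[3] ⊕ 9E = CE; E(K, CE) = 65.

C[3] = 65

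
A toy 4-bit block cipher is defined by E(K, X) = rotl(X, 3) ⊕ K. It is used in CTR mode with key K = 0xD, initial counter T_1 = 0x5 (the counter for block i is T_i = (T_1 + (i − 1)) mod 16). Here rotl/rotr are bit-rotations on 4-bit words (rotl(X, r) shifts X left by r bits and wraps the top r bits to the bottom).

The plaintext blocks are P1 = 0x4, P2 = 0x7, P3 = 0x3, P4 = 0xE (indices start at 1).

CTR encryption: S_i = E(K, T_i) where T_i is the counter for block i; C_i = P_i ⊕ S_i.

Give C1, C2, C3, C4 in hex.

C1 = 0x3, C2 = 0x9, C3 = 0x5, C4 = 0x7

C1: T = 0x5, S = E(K, T) = 0x7; 0x4 ⊕ 0x7 = 0x3.
C2: T = 0x6, S = E(K, T) = 0xE; 0x7 ⊕ 0xE = 0x9.
C3: T = 0x7, S = E(K, T) = 0x6; 0x3 ⊕ 0x6 = 0x5.
C4: T = 0x8, S = E(K, T) = 0x9; 0xE ⊕ 0x9 = 0x7.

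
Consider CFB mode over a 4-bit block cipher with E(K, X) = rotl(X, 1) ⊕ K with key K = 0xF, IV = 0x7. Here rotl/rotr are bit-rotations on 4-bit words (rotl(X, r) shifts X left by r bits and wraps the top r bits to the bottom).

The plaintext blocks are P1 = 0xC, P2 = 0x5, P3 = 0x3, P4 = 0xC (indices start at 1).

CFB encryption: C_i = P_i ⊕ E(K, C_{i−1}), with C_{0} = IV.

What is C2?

C2 = 0x1

C1: E(K, 0x7) = 0x1; 0xC ⊕ 0x1 = 0xD.
C2: E(K, 0xD) = 0x4; 0x5 ⊕ 0x4 = 0x1.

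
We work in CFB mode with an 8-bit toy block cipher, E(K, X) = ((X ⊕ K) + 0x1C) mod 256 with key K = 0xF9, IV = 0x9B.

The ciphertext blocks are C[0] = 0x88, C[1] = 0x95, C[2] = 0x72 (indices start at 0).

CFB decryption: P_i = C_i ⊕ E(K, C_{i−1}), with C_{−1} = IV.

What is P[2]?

P[2] = 0xFA

P[2]: E(K, 0x95) = 0x88; 0x72 ⊕ 0x88 = 0xFA.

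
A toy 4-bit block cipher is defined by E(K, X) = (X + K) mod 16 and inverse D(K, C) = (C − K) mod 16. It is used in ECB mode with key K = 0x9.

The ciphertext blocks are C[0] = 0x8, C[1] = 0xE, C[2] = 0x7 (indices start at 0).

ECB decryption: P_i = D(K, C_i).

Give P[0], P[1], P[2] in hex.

P[0]: D(K, 0x8) = 0xF.
P[1]: D(K, 0xE) = 0x5.
P[2]: D(K, 0x7) = 0xE.

P[0] = 0xF, P[1] = 0x5, P[2] = 0xE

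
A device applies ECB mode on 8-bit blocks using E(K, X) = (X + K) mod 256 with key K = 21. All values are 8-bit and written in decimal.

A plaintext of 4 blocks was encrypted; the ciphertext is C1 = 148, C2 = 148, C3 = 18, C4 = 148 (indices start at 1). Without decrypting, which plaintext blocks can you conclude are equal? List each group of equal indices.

P1 = P2 = P4

ECB encrypts each block independently with the same key, so equal ciphertext blocks imply equal plaintext blocks.
C1 = C2 = C4 = 148, so P1 = P2 = P4.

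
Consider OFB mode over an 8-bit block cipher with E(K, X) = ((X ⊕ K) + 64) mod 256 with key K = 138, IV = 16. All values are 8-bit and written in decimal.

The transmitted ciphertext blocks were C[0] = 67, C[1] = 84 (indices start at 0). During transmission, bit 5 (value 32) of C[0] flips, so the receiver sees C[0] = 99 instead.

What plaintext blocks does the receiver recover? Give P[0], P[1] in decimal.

P[0] = 185, P[1] = 196

OFB decryption: S_i = E(K, S_{i−1}) with S_{−1} = IV; P_i = C_i ⊕ S_i.
Only C[0] changed, to 99. In OFB, a change in C_i flips the same bit in P_i only; the keystream is unaffected. Decrypting the received ciphertext:
P[0]: S = E(K, 16) = 218; 99 ⊕ 218 = 185.
P[1]: S = E(K, 218) = 144; 84 ⊕ 144 = 196.
Blocks that differ from the original plaintext: P[0].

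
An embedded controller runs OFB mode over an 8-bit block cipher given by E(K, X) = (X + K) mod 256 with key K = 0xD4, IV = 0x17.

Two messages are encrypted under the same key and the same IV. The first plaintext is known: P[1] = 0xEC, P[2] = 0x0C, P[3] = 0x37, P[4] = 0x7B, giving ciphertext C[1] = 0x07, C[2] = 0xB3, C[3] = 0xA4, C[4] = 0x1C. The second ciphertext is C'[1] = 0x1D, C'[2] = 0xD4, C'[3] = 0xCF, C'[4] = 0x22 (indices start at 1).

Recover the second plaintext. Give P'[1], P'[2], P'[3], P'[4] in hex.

In OFB with a reused IV, both messages share the same keystream S_i, so C_i ⊕ C'_i = P_i ⊕ P'_i and thus P'_i = P_i ⊕ C_i ⊕ C'_i.
P'[1]: 0xEC ⊕ 0x07 ⊕ 0x1D = 0xF6.
P'[2]: 0x0C ⊕ 0xB3 ⊕ 0xD4 = 0x6B.
P'[3]: 0x37 ⊕ 0xA4 ⊕ 0xCF = 0x5C.
P'[4]: 0x7B ⊕ 0x1C ⊕ 0x22 = 0x45.

P'[1] = 0xF6, P'[2] = 0x6B, P'[3] = 0x5C, P'[4] = 0x45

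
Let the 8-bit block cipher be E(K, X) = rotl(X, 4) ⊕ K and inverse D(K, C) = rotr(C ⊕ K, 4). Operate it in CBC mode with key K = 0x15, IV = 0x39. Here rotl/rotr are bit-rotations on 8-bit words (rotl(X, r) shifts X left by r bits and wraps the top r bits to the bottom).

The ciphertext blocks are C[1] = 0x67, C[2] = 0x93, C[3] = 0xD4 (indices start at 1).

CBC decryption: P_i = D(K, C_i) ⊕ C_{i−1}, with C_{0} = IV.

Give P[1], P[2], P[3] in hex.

P[1]: D(K, 0x67) = 0x27; 0x27 ⊕ 0x39 = 0x1E.
P[2]: D(K, 0x93) = 0x68; 0x68 ⊕ 0x67 = 0x0F.
P[3]: D(K, 0xD4) = 0x1C; 0x1C ⊕ 0x93 = 0x8F.

P[1] = 0x1E, P[2] = 0x0F, P[3] = 0x8F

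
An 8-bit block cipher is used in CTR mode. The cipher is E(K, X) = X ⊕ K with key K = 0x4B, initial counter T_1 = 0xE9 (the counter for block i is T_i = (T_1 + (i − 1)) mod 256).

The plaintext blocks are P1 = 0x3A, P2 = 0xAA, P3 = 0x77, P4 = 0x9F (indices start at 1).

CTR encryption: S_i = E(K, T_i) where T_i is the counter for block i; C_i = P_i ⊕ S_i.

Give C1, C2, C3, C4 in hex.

C1 = 0x98, C2 = 0x0B, C3 = 0xD7, C4 = 0x38

C1: T = 0xE9, S = E(K, T) = 0xA2; 0x3A ⊕ 0xA2 = 0x98.
C2: T = 0xEA, S = E(K, T) = 0xA1; 0xAA ⊕ 0xA1 = 0x0B.
C3: T = 0xEB, S = E(K, T) = 0xA0; 0x77 ⊕ 0xA0 = 0xD7.
C4: T = 0xEC, S = E(K, T) = 0xA7; 0x9F ⊕ 0xA7 = 0x38.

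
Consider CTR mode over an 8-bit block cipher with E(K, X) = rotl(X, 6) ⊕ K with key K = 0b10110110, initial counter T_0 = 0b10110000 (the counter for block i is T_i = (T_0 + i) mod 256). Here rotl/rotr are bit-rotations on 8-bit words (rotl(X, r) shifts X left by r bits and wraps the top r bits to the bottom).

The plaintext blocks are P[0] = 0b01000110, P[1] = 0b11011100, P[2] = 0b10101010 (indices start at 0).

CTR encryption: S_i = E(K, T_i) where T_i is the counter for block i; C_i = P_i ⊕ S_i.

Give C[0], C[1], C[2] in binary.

C[0] = 0b11011100, C[1] = 0b00000110, C[2] = 0b10110000

C[0]: T = 0b10110000, S = E(K, T) = 0b10011010; 0b01000110 ⊕ 0b10011010 = 0b11011100.
C[1]: T = 0b10110001, S = E(K, T) = 0b11011010; 0b11011100 ⊕ 0b11011010 = 0b00000110.
C[2]: T = 0b10110010, S = E(K, T) = 0b00011010; 0b10101010 ⊕ 0b00011010 = 0b10110000.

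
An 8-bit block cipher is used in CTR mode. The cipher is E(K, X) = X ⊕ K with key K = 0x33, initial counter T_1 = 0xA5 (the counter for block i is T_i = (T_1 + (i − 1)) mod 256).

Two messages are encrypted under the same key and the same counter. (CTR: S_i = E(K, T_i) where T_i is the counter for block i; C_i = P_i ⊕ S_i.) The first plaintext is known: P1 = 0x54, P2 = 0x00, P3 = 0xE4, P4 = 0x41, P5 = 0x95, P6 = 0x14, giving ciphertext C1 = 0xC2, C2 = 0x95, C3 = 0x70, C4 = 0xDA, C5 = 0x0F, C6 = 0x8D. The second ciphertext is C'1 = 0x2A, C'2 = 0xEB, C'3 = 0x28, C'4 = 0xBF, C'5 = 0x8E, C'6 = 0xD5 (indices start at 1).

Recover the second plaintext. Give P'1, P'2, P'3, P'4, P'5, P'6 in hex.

P'1 = 0xBC, P'2 = 0x7E, P'3 = 0xBC, P'4 = 0x24, P'5 = 0x14, P'6 = 0x4C

In CTR with a reused counter, both messages share the same keystream S_i, so C_i ⊕ C'_i = P_i ⊕ P'_i and thus P'_i = P_i ⊕ C_i ⊕ C'_i.
P'1: 0x54 ⊕ 0xC2 ⊕ 0x2A = 0xBC.
P'2: 0x00 ⊕ 0x95 ⊕ 0xEB = 0x7E.
P'3: 0xE4 ⊕ 0x70 ⊕ 0x28 = 0xBC.
P'4: 0x41 ⊕ 0xDA ⊕ 0xBF = 0x24.
P'5: 0x95 ⊕ 0x0F ⊕ 0x8E = 0x14.
P'6: 0x14 ⊕ 0x8D ⊕ 0xD5 = 0x4C.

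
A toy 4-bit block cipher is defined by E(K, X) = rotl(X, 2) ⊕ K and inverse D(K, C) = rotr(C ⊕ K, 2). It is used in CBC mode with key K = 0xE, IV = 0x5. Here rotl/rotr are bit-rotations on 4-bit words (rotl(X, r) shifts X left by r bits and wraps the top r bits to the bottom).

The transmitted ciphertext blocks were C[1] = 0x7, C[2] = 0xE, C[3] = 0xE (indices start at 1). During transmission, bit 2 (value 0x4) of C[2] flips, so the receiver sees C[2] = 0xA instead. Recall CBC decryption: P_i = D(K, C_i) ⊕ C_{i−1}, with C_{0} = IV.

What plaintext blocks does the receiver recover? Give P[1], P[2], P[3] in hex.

P[1] = 0x3, P[2] = 0x6, P[3] = 0xA

Only C[2] changed, to 0xA. In CBC, a change in C_i garbles P_i and flips the same bit in P_{i+1}. Decrypting the received ciphertext:
P[1]: D(K, 0x7) = 0x6; 0x6 ⊕ 0x5 = 0x3.
P[2]: D(K, 0xA) = 0x1; 0x1 ⊕ 0x7 = 0x6.
P[3]: D(K, 0xE) = 0x0; 0x0 ⊕ 0xA = 0xA.
Blocks that differ from the original plaintext: P[2], P[3].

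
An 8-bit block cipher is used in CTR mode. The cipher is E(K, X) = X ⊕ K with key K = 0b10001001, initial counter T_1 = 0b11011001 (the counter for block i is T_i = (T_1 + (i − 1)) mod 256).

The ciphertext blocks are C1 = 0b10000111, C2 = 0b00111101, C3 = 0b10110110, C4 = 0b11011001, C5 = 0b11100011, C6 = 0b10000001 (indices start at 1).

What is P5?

CTR decryption: S_i = E(K, T_i) where T_i is the counter for block i; P_i = C_i ⊕ S_i.
P5: T = 0b11011101, S = E(K, T) = 0b01010100; 0b11100011 ⊕ 0b01010100 = 0b10110111.

P5 = 0b10110111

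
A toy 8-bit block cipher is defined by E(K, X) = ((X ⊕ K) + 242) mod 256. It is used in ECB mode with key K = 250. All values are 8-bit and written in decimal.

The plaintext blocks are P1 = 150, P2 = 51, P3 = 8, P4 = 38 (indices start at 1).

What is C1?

ECB encryption: C_i = E(K, P_i).
C1: E(K, 150) = 94.

C1 = 94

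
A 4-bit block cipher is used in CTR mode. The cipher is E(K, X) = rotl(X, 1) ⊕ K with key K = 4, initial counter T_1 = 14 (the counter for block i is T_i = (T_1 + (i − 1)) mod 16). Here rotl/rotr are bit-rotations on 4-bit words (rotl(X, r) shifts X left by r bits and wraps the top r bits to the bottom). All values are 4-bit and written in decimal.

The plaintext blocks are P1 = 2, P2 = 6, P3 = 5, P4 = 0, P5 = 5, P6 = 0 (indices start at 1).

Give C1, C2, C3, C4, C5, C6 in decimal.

CTR encryption: S_i = E(K, T_i) where T_i is the counter for block i; C_i = P_i ⊕ S_i.
C1: T = 14, S = E(K, T) = 9; 2 ⊕ 9 = 11.
C2: T = 15, S = E(K, T) = 11; 6 ⊕ 11 = 13.
C3: T = 0, S = E(K, T) = 4; 5 ⊕ 4 = 1.
C4: T = 1, S = E(K, T) = 6; 0 ⊕ 6 = 6.
C5: T = 2, S = E(K, T) = 0; 5 ⊕ 0 = 5.
C6: T = 3, S = E(K, T) = 2; 0 ⊕ 2 = 2.

C1 = 11, C2 = 13, C3 = 1, C4 = 6, C5 = 5, C6 = 2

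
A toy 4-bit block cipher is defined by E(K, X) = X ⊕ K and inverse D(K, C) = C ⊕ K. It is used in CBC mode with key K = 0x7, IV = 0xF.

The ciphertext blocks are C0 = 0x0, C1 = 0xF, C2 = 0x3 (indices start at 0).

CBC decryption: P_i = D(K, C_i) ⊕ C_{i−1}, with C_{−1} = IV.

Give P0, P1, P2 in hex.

P0 = 0x8, P1 = 0x8, P2 = 0xB

P0: D(K, 0x0) = 0x7; 0x7 ⊕ 0xF = 0x8.
P1: D(K, 0xF) = 0x8; 0x8 ⊕ 0x0 = 0x8.
P2: D(K, 0x3) = 0x4; 0x4 ⊕ 0xF = 0xB.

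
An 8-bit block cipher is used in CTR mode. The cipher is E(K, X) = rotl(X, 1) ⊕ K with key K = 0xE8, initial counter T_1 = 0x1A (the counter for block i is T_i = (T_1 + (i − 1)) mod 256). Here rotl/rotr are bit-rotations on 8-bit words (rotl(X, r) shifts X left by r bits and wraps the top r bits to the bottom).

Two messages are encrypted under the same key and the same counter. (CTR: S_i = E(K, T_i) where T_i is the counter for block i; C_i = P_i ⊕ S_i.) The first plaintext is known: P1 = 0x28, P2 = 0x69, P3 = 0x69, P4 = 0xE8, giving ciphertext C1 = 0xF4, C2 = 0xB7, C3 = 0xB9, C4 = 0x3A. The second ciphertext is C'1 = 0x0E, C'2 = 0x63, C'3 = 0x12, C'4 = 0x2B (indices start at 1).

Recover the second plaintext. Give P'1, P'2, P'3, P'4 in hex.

In CTR with a reused counter, both messages share the same keystream S_i, so C_i ⊕ C'_i = P_i ⊕ P'_i and thus P'_i = P_i ⊕ C_i ⊕ C'_i.
P'1: 0x28 ⊕ 0xF4 ⊕ 0x0E = 0xD2.
P'2: 0x69 ⊕ 0xB7 ⊕ 0x63 = 0xBD.
P'3: 0x69 ⊕ 0xB9 ⊕ 0x12 = 0xC2.
P'4: 0xE8 ⊕ 0x3A ⊕ 0x2B = 0xF9.

P'1 = 0xD2, P'2 = 0xBD, P'3 = 0xC2, P'4 = 0xF9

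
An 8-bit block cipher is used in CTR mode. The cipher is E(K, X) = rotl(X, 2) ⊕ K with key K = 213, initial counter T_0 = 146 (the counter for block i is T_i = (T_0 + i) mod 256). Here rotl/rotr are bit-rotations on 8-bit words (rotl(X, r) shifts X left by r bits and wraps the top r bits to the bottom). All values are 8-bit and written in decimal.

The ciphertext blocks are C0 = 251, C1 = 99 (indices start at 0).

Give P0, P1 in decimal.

CTR decryption: S_i = E(K, T_i) where T_i is the counter for block i; P_i = C_i ⊕ S_i.
P0: T = 146, S = E(K, T) = 159; 251 ⊕ 159 = 100.
P1: T = 147, S = E(K, T) = 155; 99 ⊕ 155 = 248.

P0 = 100, P1 = 248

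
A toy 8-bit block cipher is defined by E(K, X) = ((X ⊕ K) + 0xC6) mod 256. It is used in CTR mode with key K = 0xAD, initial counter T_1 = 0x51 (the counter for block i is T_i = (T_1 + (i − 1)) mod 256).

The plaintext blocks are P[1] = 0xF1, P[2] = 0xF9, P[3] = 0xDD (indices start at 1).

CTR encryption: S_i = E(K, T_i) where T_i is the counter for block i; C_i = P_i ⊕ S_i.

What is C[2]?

C[2] = 0x3C

C[1]: T = 0x51, S = E(K, T) = 0xC2; 0xF1 ⊕ 0xC2 = 0x33.
C[2]: T = 0x52, S = E(K, T) = 0xC5; 0xF9 ⊕ 0xC5 = 0x3C.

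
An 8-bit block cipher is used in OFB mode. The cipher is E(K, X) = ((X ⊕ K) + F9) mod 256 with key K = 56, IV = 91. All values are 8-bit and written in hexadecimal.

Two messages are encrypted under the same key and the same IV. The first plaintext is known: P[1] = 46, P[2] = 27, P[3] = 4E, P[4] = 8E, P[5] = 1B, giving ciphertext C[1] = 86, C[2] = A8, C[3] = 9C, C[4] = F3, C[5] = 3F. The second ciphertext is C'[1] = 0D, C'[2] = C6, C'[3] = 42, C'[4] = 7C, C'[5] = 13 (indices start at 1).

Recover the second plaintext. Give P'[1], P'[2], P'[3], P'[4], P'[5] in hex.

P'[1] = CD, P'[2] = 49, P'[3] = 90, P'[4] = 01, P'[5] = 37

In OFB with a reused IV, both messages share the same keystream S_i, so C_i ⊕ C'_i = P_i ⊕ P'_i and thus P'_i = P_i ⊕ C_i ⊕ C'_i.
P'[1]: 46 ⊕ 86 ⊕ 0D = CD.
P'[2]: 27 ⊕ A8 ⊕ C6 = 49.
P'[3]: 4E ⊕ 9C ⊕ 42 = 90.
P'[4]: 8E ⊕ F3 ⊕ 7C = 01.
P'[5]: 1B ⊕ 3F ⊕ 13 = 37.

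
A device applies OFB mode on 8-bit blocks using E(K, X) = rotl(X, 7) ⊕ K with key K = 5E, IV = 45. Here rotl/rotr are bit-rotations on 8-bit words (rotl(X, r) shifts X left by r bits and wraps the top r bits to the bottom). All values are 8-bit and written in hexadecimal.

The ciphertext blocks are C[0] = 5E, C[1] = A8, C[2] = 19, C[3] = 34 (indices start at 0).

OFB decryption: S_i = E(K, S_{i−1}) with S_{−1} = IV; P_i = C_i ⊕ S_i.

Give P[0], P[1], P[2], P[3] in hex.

P[0]: S = E(K, 45) = FC; 5E ⊕ FC = A2.
P[1]: S = E(K, FC) = 20; A8 ⊕ 20 = 88.
P[2]: S = E(K, 20) = 4E; 19 ⊕ 4E = 57.
P[3]: S = E(K, 4E) = 79; 34 ⊕ 79 = 4D.

P[0] = A2, P[1] = 88, P[2] = 57, P[3] = 4D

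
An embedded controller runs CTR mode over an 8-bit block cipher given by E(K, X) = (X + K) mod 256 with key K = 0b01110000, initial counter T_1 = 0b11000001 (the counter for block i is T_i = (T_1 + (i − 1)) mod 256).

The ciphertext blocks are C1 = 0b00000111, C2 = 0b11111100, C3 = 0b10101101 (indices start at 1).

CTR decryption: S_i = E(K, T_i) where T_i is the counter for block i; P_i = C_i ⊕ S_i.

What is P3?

P3 = 0b10011110

P3: T = 0b11000011, S = E(K, T) = 0b00110011; 0b10101101 ⊕ 0b00110011 = 0b10011110.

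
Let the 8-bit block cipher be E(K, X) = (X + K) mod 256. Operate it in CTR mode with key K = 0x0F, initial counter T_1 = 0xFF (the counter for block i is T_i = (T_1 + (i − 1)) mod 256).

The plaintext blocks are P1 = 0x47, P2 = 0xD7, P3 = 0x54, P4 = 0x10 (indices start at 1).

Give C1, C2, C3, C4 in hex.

CTR encryption: S_i = E(K, T_i) where T_i is the counter for block i; C_i = P_i ⊕ S_i.
C1: T = 0xFF, S = E(K, T) = 0x0E; 0x47 ⊕ 0x0E = 0x49.
C2: T = 0x00, S = E(K, T) = 0x0F; 0xD7 ⊕ 0x0F = 0xD8.
C3: T = 0x01, S = E(K, T) = 0x10; 0x54 ⊕ 0x10 = 0x44.
C4: T = 0x02, S = E(K, T) = 0x11; 0x10 ⊕ 0x11 = 0x01.

C1 = 0x49, C2 = 0xD8, C3 = 0x44, C4 = 0x01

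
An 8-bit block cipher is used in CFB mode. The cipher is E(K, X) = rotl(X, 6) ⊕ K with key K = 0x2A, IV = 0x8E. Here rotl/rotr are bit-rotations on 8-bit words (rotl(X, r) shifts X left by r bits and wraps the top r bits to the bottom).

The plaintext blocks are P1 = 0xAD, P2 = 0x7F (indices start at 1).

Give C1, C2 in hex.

CFB encryption: C_i = P_i ⊕ E(K, C_{i−1}), with C_{0} = IV.
C1: E(K, 0x8E) = 0x89; 0xAD ⊕ 0x89 = 0x24.
C2: E(K, 0x24) = 0x23; 0x7F ⊕ 0x23 = 0x5C.

C1 = 0x24, C2 = 0x5C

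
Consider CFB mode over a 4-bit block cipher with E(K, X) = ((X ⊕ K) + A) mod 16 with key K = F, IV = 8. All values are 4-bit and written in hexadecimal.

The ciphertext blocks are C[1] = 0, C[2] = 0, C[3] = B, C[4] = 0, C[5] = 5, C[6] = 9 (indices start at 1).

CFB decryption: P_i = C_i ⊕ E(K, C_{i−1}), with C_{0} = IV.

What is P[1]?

P[1] = 1

P[1]: E(K, 8) = 1; 0 ⊕ 1 = 1.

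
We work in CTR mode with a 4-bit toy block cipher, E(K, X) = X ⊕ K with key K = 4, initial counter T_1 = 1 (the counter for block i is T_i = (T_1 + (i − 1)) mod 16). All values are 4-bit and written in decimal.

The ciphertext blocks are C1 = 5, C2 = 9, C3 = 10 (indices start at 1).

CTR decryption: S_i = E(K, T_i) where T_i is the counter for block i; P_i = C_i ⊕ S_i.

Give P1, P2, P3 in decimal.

P1: T = 1, S = E(K, T) = 5; 5 ⊕ 5 = 0.
P2: T = 2, S = E(K, T) = 6; 9 ⊕ 6 = 15.
P3: T = 3, S = E(K, T) = 7; 10 ⊕ 7 = 13.

P1 = 0, P2 = 15, P3 = 13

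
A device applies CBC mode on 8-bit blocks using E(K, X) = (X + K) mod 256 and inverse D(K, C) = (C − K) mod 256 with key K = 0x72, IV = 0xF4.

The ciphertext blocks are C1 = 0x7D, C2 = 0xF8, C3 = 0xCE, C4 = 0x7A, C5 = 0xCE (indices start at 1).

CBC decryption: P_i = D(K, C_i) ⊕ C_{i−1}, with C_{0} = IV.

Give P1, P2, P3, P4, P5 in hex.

P1: D(K, 0x7D) = 0x0B; 0x0B ⊕ 0xF4 = 0xFF.
P2: D(K, 0xF8) = 0x86; 0x86 ⊕ 0x7D = 0xFB.
P3: D(K, 0xCE) = 0x5C; 0x5C ⊕ 0xF8 = 0xA4.
P4: D(K, 0x7A) = 0x08; 0x08 ⊕ 0xCE = 0xC6.
P5: D(K, 0xCE) = 0x5C; 0x5C ⊕ 0x7A = 0x26.

P1 = 0xFF, P2 = 0xFB, P3 = 0xA4, P4 = 0xC6, P5 = 0x26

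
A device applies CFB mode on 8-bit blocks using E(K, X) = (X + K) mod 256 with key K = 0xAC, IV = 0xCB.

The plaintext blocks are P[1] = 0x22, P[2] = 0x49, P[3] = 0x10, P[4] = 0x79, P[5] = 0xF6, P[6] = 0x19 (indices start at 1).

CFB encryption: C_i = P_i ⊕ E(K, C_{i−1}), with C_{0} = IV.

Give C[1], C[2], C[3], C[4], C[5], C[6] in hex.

C[1]: E(K, 0xCB) = 0x77; 0x22 ⊕ 0x77 = 0x55.
C[2]: E(K, 0x55) = 0x01; 0x49 ⊕ 0x01 = 0x48.
C[3]: E(K, 0x48) = 0xF4; 0x10 ⊕ 0xF4 = 0xE4.
C[4]: E(K, 0xE4) = 0x90; 0x79 ⊕ 0x90 = 0xE9.
C[5]: E(K, 0xE9) = 0x95; 0xF6 ⊕ 0x95 = 0x63.
C[6]: E(K, 0x63) = 0x0F; 0x19 ⊕ 0x0F = 0x16.

C[1] = 0x55, C[2] = 0x48, C[3] = 0xE4, C[4] = 0xE9, C[5] = 0x63, C[6] = 0x16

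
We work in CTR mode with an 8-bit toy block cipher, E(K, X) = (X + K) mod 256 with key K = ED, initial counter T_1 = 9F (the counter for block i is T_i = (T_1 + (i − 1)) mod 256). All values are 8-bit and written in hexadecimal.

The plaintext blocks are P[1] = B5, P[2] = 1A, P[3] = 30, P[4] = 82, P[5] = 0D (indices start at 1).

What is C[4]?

C[4] = 0D

CTR encryption: S_i = E(K, T_i) where T_i is the counter for block i; C_i = P_i ⊕ S_i.
C[1]: T = 9F, S = E(K, T) = 8C; B5 ⊕ 8C = 39.
C[2]: T = A0, S = E(K, T) = 8D; 1A ⊕ 8D = 97.
C[3]: T = A1, S = E(K, T) = 8E; 30 ⊕ 8E = BE.
C[4]: T = A2, S = E(K, T) = 8F; 82 ⊕ 8F = 0D.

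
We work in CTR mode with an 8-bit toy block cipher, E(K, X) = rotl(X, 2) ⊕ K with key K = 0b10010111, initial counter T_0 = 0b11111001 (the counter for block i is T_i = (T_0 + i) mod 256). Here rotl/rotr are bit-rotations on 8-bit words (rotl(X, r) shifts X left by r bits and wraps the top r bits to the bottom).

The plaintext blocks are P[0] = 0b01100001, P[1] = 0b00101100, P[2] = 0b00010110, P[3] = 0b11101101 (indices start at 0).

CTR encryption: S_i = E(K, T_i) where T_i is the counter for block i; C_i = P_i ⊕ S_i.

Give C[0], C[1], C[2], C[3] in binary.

C[0] = 0b00010001, C[1] = 0b01010000, C[2] = 0b01101110, C[3] = 0b10001001

C[0]: T = 0b11111001, S = E(K, T) = 0b01110000; 0b01100001 ⊕ 0b01110000 = 0b00010001.
C[1]: T = 0b11111010, S = E(K, T) = 0b01111100; 0b00101100 ⊕ 0b01111100 = 0b01010000.
C[2]: T = 0b11111011, S = E(K, T) = 0b01111000; 0b00010110 ⊕ 0b01111000 = 0b01101110.
C[3]: T = 0b11111100, S = E(K, T) = 0b01100100; 0b11101101 ⊕ 0b01100100 = 0b10001001.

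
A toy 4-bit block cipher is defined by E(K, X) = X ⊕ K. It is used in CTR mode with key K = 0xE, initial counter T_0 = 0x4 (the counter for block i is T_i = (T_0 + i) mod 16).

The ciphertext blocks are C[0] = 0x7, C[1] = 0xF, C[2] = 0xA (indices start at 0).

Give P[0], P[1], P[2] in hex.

P[0] = 0xD, P[1] = 0x4, P[2] = 0x2

CTR decryption: S_i = E(K, T_i) where T_i is the counter for block i; P_i = C_i ⊕ S_i.
P[0]: T = 0x4, S = E(K, T) = 0xA; 0x7 ⊕ 0xA = 0xD.
P[1]: T = 0x5, S = E(K, T) = 0xB; 0xF ⊕ 0xB = 0x4.
P[2]: T = 0x6, S = E(K, T) = 0x8; 0xA ⊕ 0x8 = 0x2.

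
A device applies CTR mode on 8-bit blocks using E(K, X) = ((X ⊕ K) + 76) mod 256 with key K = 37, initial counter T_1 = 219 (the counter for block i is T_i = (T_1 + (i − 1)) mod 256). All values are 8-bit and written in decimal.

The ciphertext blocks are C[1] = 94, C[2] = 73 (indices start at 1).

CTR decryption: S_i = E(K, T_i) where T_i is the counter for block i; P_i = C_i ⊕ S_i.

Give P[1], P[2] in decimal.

P[1]: T = 219, S = E(K, T) = 74; 94 ⊕ 74 = 20.
P[2]: T = 220, S = E(K, T) = 69; 73 ⊕ 69 = 12.

P[1] = 20, P[2] = 12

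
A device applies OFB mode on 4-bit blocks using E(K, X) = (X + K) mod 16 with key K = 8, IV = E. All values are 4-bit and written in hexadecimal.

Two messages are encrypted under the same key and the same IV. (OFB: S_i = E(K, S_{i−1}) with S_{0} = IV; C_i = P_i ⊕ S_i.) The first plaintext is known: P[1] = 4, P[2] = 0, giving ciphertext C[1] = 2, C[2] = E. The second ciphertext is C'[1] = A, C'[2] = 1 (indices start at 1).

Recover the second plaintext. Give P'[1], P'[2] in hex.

In OFB with a reused IV, both messages share the same keystream S_i, so C_i ⊕ C'_i = P_i ⊕ P'_i and thus P'_i = P_i ⊕ C_i ⊕ C'_i.
P'[1]: 4 ⊕ 2 ⊕ A = C.
P'[2]: 0 ⊕ E ⊕ 1 = F.

P'[1] = C, P'[2] = F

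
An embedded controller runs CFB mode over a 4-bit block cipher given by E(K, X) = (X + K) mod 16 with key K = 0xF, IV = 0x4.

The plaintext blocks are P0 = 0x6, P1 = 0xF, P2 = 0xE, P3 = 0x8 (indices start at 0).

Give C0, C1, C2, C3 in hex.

CFB encryption: C_i = P_i ⊕ E(K, C_{i−1}), with C_{−1} = IV.
C0: E(K, 0x4) = 0x3; 0x6 ⊕ 0x3 = 0x5.
C1: E(K, 0x5) = 0x4; 0xF ⊕ 0x4 = 0xB.
C2: E(K, 0xB) = 0xA; 0xE ⊕ 0xA = 0x4.
C3: E(K, 0x4) = 0x3; 0x8 ⊕ 0x3 = 0xB.

C0 = 0x5, C1 = 0xB, C2 = 0x4, C3 = 0xB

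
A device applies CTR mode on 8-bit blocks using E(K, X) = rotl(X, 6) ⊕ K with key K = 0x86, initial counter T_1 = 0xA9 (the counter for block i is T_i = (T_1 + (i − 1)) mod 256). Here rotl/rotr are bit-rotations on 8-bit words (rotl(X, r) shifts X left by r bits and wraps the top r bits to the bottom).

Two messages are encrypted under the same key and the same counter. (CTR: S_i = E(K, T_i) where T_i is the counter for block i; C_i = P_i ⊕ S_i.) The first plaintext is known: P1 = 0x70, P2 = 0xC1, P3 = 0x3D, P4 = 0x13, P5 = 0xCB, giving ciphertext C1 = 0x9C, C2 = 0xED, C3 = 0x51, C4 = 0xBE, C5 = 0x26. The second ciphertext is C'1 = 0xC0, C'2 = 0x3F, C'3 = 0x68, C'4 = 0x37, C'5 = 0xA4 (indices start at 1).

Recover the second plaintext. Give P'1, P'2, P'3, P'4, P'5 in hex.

In CTR with a reused counter, both messages share the same keystream S_i, so C_i ⊕ C'_i = P_i ⊕ P'_i and thus P'_i = P_i ⊕ C_i ⊕ C'_i.
P'1: 0x70 ⊕ 0x9C ⊕ 0xC0 = 0x2C.
P'2: 0xC1 ⊕ 0xED ⊕ 0x3F = 0x13.
P'3: 0x3D ⊕ 0x51 ⊕ 0x68 = 0x04.
P'4: 0x13 ⊕ 0xBE ⊕ 0x37 = 0x9A.
P'5: 0xCB ⊕ 0x26 ⊕ 0xA4 = 0x49.

P'1 = 0x2C, P'2 = 0x13, P'3 = 0x04, P'4 = 0x9A, P'5 = 0x49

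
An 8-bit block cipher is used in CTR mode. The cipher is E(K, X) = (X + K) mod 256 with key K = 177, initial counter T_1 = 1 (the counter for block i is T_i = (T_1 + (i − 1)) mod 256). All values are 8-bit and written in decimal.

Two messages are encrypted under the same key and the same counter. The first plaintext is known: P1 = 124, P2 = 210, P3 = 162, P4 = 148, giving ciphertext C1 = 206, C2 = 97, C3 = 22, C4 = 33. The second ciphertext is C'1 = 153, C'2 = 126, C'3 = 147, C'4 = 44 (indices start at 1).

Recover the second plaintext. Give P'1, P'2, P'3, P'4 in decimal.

In CTR with a reused counter, both messages share the same keystream S_i, so C_i ⊕ C'_i = P_i ⊕ P'_i and thus P'_i = P_i ⊕ C_i ⊕ C'_i.
P'1: 124 ⊕ 206 ⊕ 153 = 43.
P'2: 210 ⊕ 97 ⊕ 126 = 205.
P'3: 162 ⊕ 22 ⊕ 147 = 39.
P'4: 148 ⊕ 33 ⊕ 44 = 153.

P'1 = 43, P'2 = 205, P'3 = 39, P'4 = 153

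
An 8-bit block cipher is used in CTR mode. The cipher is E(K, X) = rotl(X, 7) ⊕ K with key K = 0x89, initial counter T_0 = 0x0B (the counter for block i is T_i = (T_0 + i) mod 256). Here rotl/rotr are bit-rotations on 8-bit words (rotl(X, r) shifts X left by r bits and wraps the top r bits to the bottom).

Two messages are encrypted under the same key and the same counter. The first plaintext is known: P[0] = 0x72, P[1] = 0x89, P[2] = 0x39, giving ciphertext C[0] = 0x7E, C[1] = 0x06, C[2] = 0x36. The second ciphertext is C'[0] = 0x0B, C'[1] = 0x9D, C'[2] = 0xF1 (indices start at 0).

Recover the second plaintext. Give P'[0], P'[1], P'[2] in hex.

P'[0] = 0x07, P'[1] = 0x12, P'[2] = 0xFE

In CTR with a reused counter, both messages share the same keystream S_i, so C_i ⊕ C'_i = P_i ⊕ P'_i and thus P'_i = P_i ⊕ C_i ⊕ C'_i.
P'[0]: 0x72 ⊕ 0x7E ⊕ 0x0B = 0x07.
P'[1]: 0x89 ⊕ 0x06 ⊕ 0x9D = 0x12.
P'[2]: 0x39 ⊕ 0x36 ⊕ 0xF1 = 0xFE.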